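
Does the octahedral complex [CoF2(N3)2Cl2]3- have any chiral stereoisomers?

Systematic placement gives 5 geometric isomers: F trans, N3 trans, Cl trans; F cis, N3 cis, Cl trans; F cis, N3 trans, Cl cis; F cis, N3 cis, Cl cis (chiral); F trans, N3 cis, Cl cis.
One of these lacks any improper symmetry element and so occurs as an enantiomeric pair, giving 5 + 1 = 6 stereoisomers in total.

yes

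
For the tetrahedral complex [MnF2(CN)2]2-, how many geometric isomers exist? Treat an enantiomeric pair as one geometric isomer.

1

Only one geometric arrangement is possible.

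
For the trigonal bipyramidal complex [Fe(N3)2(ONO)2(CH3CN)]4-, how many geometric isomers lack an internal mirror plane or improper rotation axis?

1

Placing the ligands in turn and identifying arrangements related by rotation or reflection leaves 5 distinct geometric isomers.
One of these lacks any improper symmetry element and so occurs as an enantiomeric pair, giving 5 + 1 = 6 stereoisomers in total.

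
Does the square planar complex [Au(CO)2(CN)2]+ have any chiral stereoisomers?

The distinct arrangements are (2 in all): CO cis; CO trans.
Each arrangement has an internal mirror plane or centre of symmetry, so none is chiral.

no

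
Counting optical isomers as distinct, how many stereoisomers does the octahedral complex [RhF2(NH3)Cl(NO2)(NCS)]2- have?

15

In an octahedral complex each vertex has one trans partner and four cis neighbours.
Placing the ligands in turn and identifying arrangements related by rotation or reflection leaves 9 distinct geometric isomers.
Of these, 6 lack any improper symmetry element and so occur as enantiomeric pairs, giving 9 + 6 = 15 stereoisomers in total.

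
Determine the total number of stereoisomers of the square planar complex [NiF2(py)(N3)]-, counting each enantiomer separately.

In a square planar complex each vertex has one trans partner and two cis neighbours.
Systematic placement gives 2 geometric isomers: F cis; F trans.
Each arrangement has an internal mirror plane or centre of symmetry, so none is chiral.

2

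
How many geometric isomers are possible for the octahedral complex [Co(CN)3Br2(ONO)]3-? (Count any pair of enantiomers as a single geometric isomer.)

In an octahedral complex each vertex has one trans partner and four cis neighbours.
Working through the distinct placements yields 3 geometric isomers: CN mer, Br trans; CN fac, Br cis; CN mer, Br cis.

3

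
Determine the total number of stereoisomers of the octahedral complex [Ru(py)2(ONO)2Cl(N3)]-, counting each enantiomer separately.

8

An octahedron has six vertices in three trans pairs; every non-trans pair is cis.
The distinct arrangements are (6 in all): py trans, ONO trans; py cis, ONO cis (3 arrangements, 2 chiral); py trans, ONO cis; py cis, ONO trans.
Of these, 2 lack any improper symmetry element and so occur as enantiomeric pairs, giving 6 + 2 = 8 stereoisomers in total.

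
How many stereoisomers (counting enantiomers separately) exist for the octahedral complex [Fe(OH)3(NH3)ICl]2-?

5

The six octahedral sites form three mutually perpendicular trans pairs.
There are 4 geometric isomers: OH mer (3 arrangements); OH fac (chiral).
One of these lacks any improper symmetry element and so occurs as an enantiomeric pair, giving 4 + 1 = 5 stereoisomers in total.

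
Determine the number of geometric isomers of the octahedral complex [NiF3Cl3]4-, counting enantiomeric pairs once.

2

An octahedron has six vertices in three trans pairs; every non-trans pair is cis.
There are 2 geometric isomers: F mer; F fac.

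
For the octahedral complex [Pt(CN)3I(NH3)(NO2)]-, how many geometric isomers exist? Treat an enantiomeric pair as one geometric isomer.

4

In an octahedral complex each vertex has one trans partner and four cis neighbours.
Systematic placement gives 4 geometric isomers: CN mer (3 arrangements); CN fac (chiral).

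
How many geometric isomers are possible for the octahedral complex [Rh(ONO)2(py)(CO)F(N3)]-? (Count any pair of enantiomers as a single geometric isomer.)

The six octahedral sites form three mutually perpendicular trans pairs.
Systematic enumeration (placing each ligand type in turn and discarding arrangements equivalent by rotation or reflection) gives 9 geometric isomers.

9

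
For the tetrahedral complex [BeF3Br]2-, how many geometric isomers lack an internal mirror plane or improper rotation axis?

Only one geometric arrangement is possible.

0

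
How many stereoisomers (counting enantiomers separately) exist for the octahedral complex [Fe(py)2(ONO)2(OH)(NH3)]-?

An octahedron has six vertices in three trans pairs; every non-trans pair is cis.
The distinct arrangements are (6 in all): py trans, ONO trans; py cis, ONO cis (3 arrangements, 2 chiral); py trans, ONO cis; py cis, ONO trans.
Of these, 2 lack any improper symmetry element and so occur as enantiomeric pairs, giving 6 + 2 = 8 stereoisomers in total.

8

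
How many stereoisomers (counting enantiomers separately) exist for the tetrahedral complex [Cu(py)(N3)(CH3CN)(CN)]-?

2

Only one geometric arrangement is possible; it has no improper symmetry element, so it exists as a pair of enantiomers (2 stereoisomers).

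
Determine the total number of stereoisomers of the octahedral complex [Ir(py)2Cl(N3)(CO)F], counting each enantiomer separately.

15

An octahedron has six vertices in three trans pairs; every non-trans pair is cis.
Placing the ligands in turn and identifying arrangements related by rotation or reflection leaves 9 distinct geometric isomers.
Of these, 6 lack any improper symmetry element and so occur as enantiomeric pairs, giving 9 + 6 = 15 stereoisomers in total.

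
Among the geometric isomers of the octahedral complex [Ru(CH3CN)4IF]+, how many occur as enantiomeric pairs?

0

The six octahedral sites form three mutually perpendicular trans pairs.
Working through the distinct placements yields 2 geometric isomers: I and F mutually trans; I and F mutually cis.
Each arrangement has an internal mirror plane or centre of symmetry, so none is chiral.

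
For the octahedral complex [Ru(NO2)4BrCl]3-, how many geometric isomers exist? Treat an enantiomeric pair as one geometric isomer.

2

Working through the distinct placements yields 2 geometric isomers: Br and Cl mutually trans; Br and Cl mutually cis.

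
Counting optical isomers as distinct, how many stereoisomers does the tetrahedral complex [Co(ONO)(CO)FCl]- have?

2

All four vertices of a tetrahedron are equivalent and mutually adjacent, so cis/trans isomerism cannot arise.
Only one geometric arrangement is possible; it has no improper symmetry element, so it exists as a pair of enantiomers (2 stereoisomers).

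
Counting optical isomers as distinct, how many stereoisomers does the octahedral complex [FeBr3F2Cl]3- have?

3

The six octahedral sites form three mutually perpendicular trans pairs.
Systematic placement gives 3 geometric isomers: Br mer, F trans; Br mer, F cis; Br fac, F cis.
Each arrangement has an internal mirror plane or centre of symmetry, so none is chiral.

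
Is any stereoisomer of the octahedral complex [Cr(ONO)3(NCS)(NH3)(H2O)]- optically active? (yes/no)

An octahedron has six vertices in three trans pairs; every non-trans pair is cis.
The distinct arrangements are (4 in all): ONO mer (3 arrangements); ONO fac (chiral).
One of these lacks any improper symmetry element and so occurs as an enantiomeric pair, giving 4 + 1 = 5 stereoisomers in total.

yes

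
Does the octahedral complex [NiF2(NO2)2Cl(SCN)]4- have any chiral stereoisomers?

yes

In an octahedral complex each vertex has one trans partner and four cis neighbours.
Systematic placement gives 6 geometric isomers: F cis, NO2 cis (3 arrangements, 2 chiral); F cis, NO2 trans; F trans, NO2 cis; F trans, NO2 trans.
Of these, 2 lack any improper symmetry element and so occur as enantiomeric pairs, giving 6 + 2 = 8 stereoisomers in total.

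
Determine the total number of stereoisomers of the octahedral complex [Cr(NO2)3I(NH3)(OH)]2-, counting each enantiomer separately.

In an octahedral complex each vertex has one trans partner and four cis neighbours.
There are 4 geometric isomers: NO2 mer (3 arrangements); NO2 fac (chiral).
One of these lacks any improper symmetry element and so occurs as an enantiomeric pair, giving 4 + 1 = 5 stereoisomers in total.

5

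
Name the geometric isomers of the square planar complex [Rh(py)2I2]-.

In a square planar complex each vertex has one trans partner and two cis neighbours.
Systematic placement gives 2 geometric isomers: py cis; py trans.

cis and trans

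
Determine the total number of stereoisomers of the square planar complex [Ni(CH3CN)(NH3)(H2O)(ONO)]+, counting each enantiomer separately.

3

There are 3 geometric isomers: (CH3CN/NH3 trans, H2O/ONO trans); (CH3CN/ONO trans, H2O/NH3 trans); (CH3CN/H2O trans, NH3/ONO trans).
Each arrangement has an internal mirror plane or centre of symmetry, so none is chiral.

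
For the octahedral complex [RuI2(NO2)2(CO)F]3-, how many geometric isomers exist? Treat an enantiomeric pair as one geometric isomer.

6

The six octahedral sites form three mutually perpendicular trans pairs.
There are 6 geometric isomers: I trans, NO2 trans; I cis, NO2 cis (3 arrangements, 2 chiral); I cis, NO2 trans; I trans, NO2 cis.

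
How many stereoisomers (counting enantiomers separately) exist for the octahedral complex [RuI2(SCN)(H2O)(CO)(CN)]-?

15

Exhaustive case analysis gives 9 geometric isomers.
Of these, 6 lack any improper symmetry element and so occur as enantiomeric pairs, giving 9 + 6 = 15 stereoisomers in total.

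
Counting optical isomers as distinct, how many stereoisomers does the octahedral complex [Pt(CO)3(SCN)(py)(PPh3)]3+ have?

There are 4 geometric isomers: CO mer (3 arrangements); CO fac (chiral).
One of these lacks any improper symmetry element and so occurs as an enantiomeric pair, giving 4 + 1 = 5 stereoisomers in total.

5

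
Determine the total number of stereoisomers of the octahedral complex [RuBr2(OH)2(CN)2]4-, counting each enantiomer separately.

Systematic placement gives 5 geometric isomers: Br trans, OH trans, CN trans; Br trans, OH cis, CN cis; Br cis, OH trans, CN cis; Br cis, OH cis, CN cis (chiral); Br cis, OH cis, CN trans.
One of these lacks any improper symmetry element and so occurs as an enantiomeric pair, giving 5 + 1 = 6 stereoisomers in total.

6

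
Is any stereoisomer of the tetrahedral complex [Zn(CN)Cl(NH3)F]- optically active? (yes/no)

yes

In a tetrahedral complex all four positions are equivalent and every pair of ligands is adjacent — there is no cis/trans distinction.
Only one geometric arrangement is possible; it has no improper symmetry element, so it exists as a pair of enantiomers (2 stereoisomers).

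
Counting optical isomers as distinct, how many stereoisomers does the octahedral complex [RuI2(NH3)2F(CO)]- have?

8

The six octahedral sites form three mutually perpendicular trans pairs.
There are 6 geometric isomers: I trans, NH3 trans; I cis, NH3 cis (3 arrangements, 2 chiral); I cis, NH3 trans; I trans, NH3 cis.
Of these, 2 lack any improper symmetry element and so occur as enantiomeric pairs, giving 6 + 2 = 8 stereoisomers in total.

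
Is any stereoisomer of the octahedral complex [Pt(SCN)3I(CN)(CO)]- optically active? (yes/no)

yes

Systematic placement gives 4 geometric isomers: SCN mer (3 arrangements); SCN fac (chiral).
One of these lacks any improper symmetry element and so occurs as an enantiomeric pair, giving 4 + 1 = 5 stereoisomers in total.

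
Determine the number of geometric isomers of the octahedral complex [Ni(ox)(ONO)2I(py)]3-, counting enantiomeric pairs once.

An octahedron has six vertices in three trans pairs; every non-trans pair is cis.
Each ox is bidentate and must span two cis positions.
The distinct arrangements are (4 in all): ONO cis (3 arrangements, 2 chiral); ONO trans.

4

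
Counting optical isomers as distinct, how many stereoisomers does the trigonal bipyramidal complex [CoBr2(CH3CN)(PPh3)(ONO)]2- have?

10

Systematic enumeration (placing each ligand type in turn and discarding arrangements equivalent by rotation or reflection) gives 7 geometric isomers.
Of these, 3 lack any improper symmetry element and so occur as enantiomeric pairs, giving 7 + 3 = 10 stereoisomers in total.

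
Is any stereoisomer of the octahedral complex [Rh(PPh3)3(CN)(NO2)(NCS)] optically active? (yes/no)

yes

In an octahedral complex each vertex has one trans partner and four cis neighbours.
Working through the distinct placements yields 4 geometric isomers: PPh3 mer (3 arrangements); PPh3 fac (chiral).
One of these lacks any improper symmetry element and so occurs as an enantiomeric pair, giving 4 + 1 = 5 stereoisomers in total.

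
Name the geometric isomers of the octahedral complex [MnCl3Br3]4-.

The six octahedral sites form three mutually perpendicular trans pairs.
There are 2 geometric isomers: Cl mer; Cl fac.

fac and mer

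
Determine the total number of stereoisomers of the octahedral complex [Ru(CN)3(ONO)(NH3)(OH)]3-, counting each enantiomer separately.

An octahedron has six vertices in three trans pairs; every non-trans pair is cis.
Systematic placement gives 4 geometric isomers: CN mer (3 arrangements); CN fac (chiral).
One of these lacks any improper symmetry element and so occurs as an enantiomeric pair, giving 4 + 1 = 5 stereoisomers in total.

5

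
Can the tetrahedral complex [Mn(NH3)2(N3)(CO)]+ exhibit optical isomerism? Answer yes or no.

In a tetrahedral complex all four positions are equivalent and every pair of ligands is adjacent — there is no cis/trans distinction.
Only one geometric arrangement is possible.

no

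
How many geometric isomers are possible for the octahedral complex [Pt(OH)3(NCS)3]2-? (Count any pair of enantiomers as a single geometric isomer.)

In an octahedral complex each vertex has one trans partner and four cis neighbours.
Working through the distinct placements yields 2 geometric isomers: OH mer; OH fac.

2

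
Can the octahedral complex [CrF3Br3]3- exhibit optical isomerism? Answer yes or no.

no

An octahedron has six vertices in three trans pairs; every non-trans pair is cis.
The distinct arrangements are (2 in all): F mer; F fac.
Each arrangement has an internal mirror plane or centre of symmetry, so none is chiral.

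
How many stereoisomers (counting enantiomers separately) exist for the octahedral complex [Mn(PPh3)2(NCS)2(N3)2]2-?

6

In an octahedral complex each vertex has one trans partner and four cis neighbours.
There are 5 geometric isomers: PPh3 trans, NCS trans, N3 trans; PPh3 cis, NCS cis, N3 trans; PPh3 trans, NCS cis, N3 cis; PPh3 cis, NCS cis, N3 cis (chiral); PPh3 cis, NCS trans, N3 cis.
One of these lacks any improper symmetry element and so occurs as an enantiomeric pair, giving 5 + 1 = 6 stereoisomers in total.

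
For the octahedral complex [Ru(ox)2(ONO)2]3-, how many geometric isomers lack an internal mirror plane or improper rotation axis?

Each ox is bidentate and must span two cis positions.
There are 2 geometric isomers: ONO trans; ONO cis (chiral).
One of these lacks any improper symmetry element and so occurs as an enantiomeric pair, giving 2 + 1 = 3 stereoisomers in total.

1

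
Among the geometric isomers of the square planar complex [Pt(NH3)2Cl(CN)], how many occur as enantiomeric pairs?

0

In a square planar complex each vertex has one trans partner and two cis neighbours.
There are 2 geometric isomers: NH3 cis; NH3 trans.
Each arrangement has an internal mirror plane or centre of symmetry, so none is chiral.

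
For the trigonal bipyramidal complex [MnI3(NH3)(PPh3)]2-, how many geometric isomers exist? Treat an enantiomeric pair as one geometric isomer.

4

The distinct arrangements are (4 in all): NH3 equatorial, PPh3 equatorial; NH3 axial, PPh3 equatorial; NH3 equatorial, PPh3 axial; NH3 axial, PPh3 axial.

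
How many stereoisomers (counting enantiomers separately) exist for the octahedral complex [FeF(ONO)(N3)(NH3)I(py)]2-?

30

An octahedron has six vertices in three trans pairs; every non-trans pair is cis.
Placing the ligands in turn and identifying arrangements related by rotation or reflection leaves 15 distinct geometric isomers.
Of these, 15 lack any improper symmetry element and so occur as enantiomeric pairs, giving 15 + 15 = 30 stereoisomers in total.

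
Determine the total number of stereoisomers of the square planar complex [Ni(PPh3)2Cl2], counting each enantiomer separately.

In a square planar complex each vertex has one trans partner and two cis neighbours.
There are 2 geometric isomers: PPh3 cis; PPh3 trans.
Each arrangement has an internal mirror plane or centre of symmetry, so none is chiral.

2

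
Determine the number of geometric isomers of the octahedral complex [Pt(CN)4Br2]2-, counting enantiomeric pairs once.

2

In an octahedral complex each vertex has one trans partner and four cis neighbours.
The distinct arrangements are (2 in all): Br trans; Br cis.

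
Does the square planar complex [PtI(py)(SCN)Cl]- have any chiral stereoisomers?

no

In a square planar complex each vertex has one trans partner and two cis neighbours.
There are 3 geometric isomers: (Cl/SCN trans, I/py trans); (Cl/py trans, I/SCN trans); (Cl/I trans, SCN/py trans).
Each arrangement has an internal mirror plane or centre of symmetry, so none is chiral.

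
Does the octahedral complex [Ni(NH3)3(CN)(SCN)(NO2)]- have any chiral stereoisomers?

Systematic placement gives 4 geometric isomers: NH3 mer (3 arrangements); NH3 fac (chiral).
One of these lacks any improper symmetry element and so occurs as an enantiomeric pair, giving 4 + 1 = 5 stereoisomers in total.

yes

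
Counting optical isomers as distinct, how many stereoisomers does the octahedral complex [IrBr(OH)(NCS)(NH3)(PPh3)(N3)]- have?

The six octahedral sites form three mutually perpendicular trans pairs.
Placing the ligands in turn and identifying arrangements related by rotation or reflection leaves 15 distinct geometric isomers.
Of these, 15 lack any improper symmetry element and so occur as enantiomeric pairs, giving 15 + 15 = 30 stereoisomers in total.

30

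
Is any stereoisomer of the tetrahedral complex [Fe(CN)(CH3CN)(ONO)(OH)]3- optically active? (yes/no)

Only one geometric arrangement is possible; it has no improper symmetry element, so it exists as a pair of enantiomers (2 stereoisomers).

yes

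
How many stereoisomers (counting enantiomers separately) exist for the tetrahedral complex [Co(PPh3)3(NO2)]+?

Only one geometric arrangement is possible.

1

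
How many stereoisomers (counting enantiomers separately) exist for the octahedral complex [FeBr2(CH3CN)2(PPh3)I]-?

8

The six octahedral sites form three mutually perpendicular trans pairs.
Working through the distinct placements yields 6 geometric isomers: Br trans, CH3CN trans; Br trans, CH3CN cis; Br cis, CH3CN cis (3 arrangements, 2 chiral); Br cis, CH3CN trans.
Of these, 2 lack any improper symmetry element and so occur as enantiomeric pairs, giving 6 + 2 = 8 stereoisomers in total.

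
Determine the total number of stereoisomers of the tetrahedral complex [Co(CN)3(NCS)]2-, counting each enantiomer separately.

In a tetrahedral complex all four positions are equivalent and every pair of ligands is adjacent — there is no cis/trans distinction.
Only one geometric arrangement is possible.

1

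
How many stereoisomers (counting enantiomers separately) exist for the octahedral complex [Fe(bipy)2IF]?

3

The six octahedral sites form three mutually perpendicular trans pairs.
Each bipy is bidentate and must span two cis positions.
Working through the distinct placements yields 2 geometric isomers: I and F mutually trans; I and F mutually cis (chiral).
One of these lacks any improper symmetry element and so occurs as an enantiomeric pair, giving 2 + 1 = 3 stereoisomers in total.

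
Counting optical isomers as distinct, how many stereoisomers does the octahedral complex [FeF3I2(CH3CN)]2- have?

3

The distinct arrangements are (3 in all): F mer, I trans; F fac, I cis; F mer, I cis.
Each arrangement has an internal mirror plane or centre of symmetry, so none is chiral.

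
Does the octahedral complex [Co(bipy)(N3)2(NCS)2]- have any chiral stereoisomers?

An octahedron has six vertices in three trans pairs; every non-trans pair is cis.
Each bipy is bidentate and must span two cis positions.
Working through the distinct placements yields 3 geometric isomers: N3 trans, NCS cis; N3 cis, NCS cis (chiral); N3 cis, NCS trans.
One of these lacks any improper symmetry element and so occurs as an enantiomeric pair, giving 3 + 1 = 4 stereoisomers in total.

yes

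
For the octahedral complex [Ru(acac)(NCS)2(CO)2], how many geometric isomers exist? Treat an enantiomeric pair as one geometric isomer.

In an octahedral complex each vertex has one trans partner and four cis neighbours.
Each acac is bidentate and must span two cis positions.
There are 3 geometric isomers: NCS cis, CO trans; NCS cis, CO cis (chiral); NCS trans, CO cis.

3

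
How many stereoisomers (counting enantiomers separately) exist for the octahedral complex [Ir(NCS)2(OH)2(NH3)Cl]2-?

8

The six octahedral sites form three mutually perpendicular trans pairs.
There are 6 geometric isomers: NCS cis, OH trans; NCS cis, OH cis (3 arrangements, 2 chiral); NCS trans, OH trans; NCS trans, OH cis.
Of these, 2 lack any improper symmetry element and so occur as enantiomeric pairs, giving 6 + 2 = 8 stereoisomers in total.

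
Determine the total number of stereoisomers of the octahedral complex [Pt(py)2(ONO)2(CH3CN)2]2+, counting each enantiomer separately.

An octahedron has six vertices in three trans pairs; every non-trans pair is cis.
Working through the distinct placements yields 5 geometric isomers: py trans, ONO trans, CH3CN trans; py cis, ONO cis, CH3CN trans; py trans, ONO cis, CH3CN cis; py cis, ONO cis, CH3CN cis (chiral); py cis, ONO trans, CH3CN cis.
One of these lacks any improper symmetry element and so occurs as an enantiomeric pair, giving 5 + 1 = 6 stereoisomers in total.

6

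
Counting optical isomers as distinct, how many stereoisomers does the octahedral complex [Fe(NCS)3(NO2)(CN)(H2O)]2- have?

The six octahedral sites form three mutually perpendicular trans pairs.
Working through the distinct placements yields 4 geometric isomers: NCS mer (3 arrangements); NCS fac (chiral).
One of these lacks any improper symmetry element and so occurs as an enantiomeric pair, giving 4 + 1 = 5 stereoisomers in total.

5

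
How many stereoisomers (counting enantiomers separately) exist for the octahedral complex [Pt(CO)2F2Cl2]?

6

The six octahedral sites form three mutually perpendicular trans pairs.
Working through the distinct placements yields 5 geometric isomers: CO trans, F trans, Cl trans; CO trans, F cis, Cl cis; CO cis, F trans, Cl cis; CO cis, F cis, Cl cis (chiral); CO cis, F cis, Cl trans.
One of these lacks any improper symmetry element and so occurs as an enantiomeric pair, giving 5 + 1 = 6 stereoisomers in total.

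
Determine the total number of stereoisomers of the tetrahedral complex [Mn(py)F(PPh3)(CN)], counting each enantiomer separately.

In a tetrahedral complex all four positions are equivalent and every pair of ligands is adjacent — there is no cis/trans distinction.
Only one geometric arrangement is possible; it has no improper symmetry element, so it exists as a pair of enantiomers (2 stereoisomers).

2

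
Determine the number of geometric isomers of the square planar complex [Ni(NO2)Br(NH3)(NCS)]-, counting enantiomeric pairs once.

Working through the distinct placements yields 3 geometric isomers: (Br/NH3 trans, NCS/NO2 trans); (Br/NO2 trans, NCS/NH3 trans); (Br/NCS trans, NH3/NO2 trans).

3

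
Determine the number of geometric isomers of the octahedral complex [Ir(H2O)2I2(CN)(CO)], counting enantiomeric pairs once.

In an octahedral complex each vertex has one trans partner and four cis neighbours.
Systematic placement gives 6 geometric isomers: H2O trans, I trans; H2O cis, I cis (3 arrangements, 2 chiral); H2O cis, I trans; H2O trans, I cis.

6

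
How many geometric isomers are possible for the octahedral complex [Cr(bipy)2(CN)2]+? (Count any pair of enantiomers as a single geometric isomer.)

2

An octahedron has six vertices in three trans pairs; every non-trans pair is cis.
Each bipy is bidentate and must span two cis positions.
The distinct arrangements are (2 in all): CN trans; CN cis (chiral).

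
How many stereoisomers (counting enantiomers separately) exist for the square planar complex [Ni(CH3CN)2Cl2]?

2

A square has two trans pairs of vertices; adjacent vertices are cis.
Working through the distinct placements yields 2 geometric isomers: CH3CN cis; CH3CN trans.
Each arrangement has an internal mirror plane or centre of symmetry, so none is chiral.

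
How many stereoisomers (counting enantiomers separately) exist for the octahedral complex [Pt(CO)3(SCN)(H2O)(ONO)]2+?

The distinct arrangements are (4 in all): CO mer (3 arrangements); CO fac (chiral).
One of these lacks any improper symmetry element and so occurs as an enantiomeric pair, giving 4 + 1 = 5 stereoisomers in total.

5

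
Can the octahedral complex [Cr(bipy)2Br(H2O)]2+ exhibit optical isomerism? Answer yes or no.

In an octahedral complex each vertex has one trans partner and four cis neighbours.
Each bipy is bidentate and must span two cis positions.
There are 2 geometric isomers: Br and H2O mutually trans; Br and H2O mutually cis (chiral).
One of these lacks any improper symmetry element and so occurs as an enantiomeric pair, giving 2 + 1 = 3 stereoisomers in total.

yes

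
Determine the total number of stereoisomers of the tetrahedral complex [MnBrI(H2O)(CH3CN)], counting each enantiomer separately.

Only one geometric arrangement is possible; it has no improper symmetry element, so it exists as a pair of enantiomers (2 stereoisomers).

2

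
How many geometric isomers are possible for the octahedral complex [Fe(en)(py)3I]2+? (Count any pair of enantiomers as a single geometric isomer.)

2

An octahedron has six vertices in three trans pairs; every non-trans pair is cis.
Each en is bidentate and must span two cis positions.
There are 2 geometric isomers: py mer; py fac.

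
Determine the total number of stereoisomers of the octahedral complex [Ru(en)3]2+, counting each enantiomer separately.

The six octahedral sites form three mutually perpendicular trans pairs.
Each en is bidentate and must span two cis positions.
Only one geometric arrangement is possible; it has no improper symmetry element, so it exists as a pair of enantiomers (2 stereoisomers).

2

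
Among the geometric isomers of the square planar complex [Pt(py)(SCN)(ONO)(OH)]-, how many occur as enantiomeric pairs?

Working through the distinct placements yields 3 geometric isomers: (OH/SCN trans, ONO/py trans); (OH/py trans, ONO/SCN trans); (OH/ONO trans, SCN/py trans).
Each arrangement has an internal mirror plane or centre of symmetry, so none is chiral.

0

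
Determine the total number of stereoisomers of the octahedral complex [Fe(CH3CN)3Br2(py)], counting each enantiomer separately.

3

The six octahedral sites form three mutually perpendicular trans pairs.
The distinct arrangements are (3 in all): CH3CN mer, Br trans; CH3CN fac, Br cis; CH3CN mer, Br cis.
Each arrangement has an internal mirror plane or centre of symmetry, so none is chiral.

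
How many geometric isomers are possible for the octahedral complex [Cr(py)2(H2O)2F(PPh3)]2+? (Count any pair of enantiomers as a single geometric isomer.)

6

In an octahedral complex each vertex has one trans partner and four cis neighbours.
There are 6 geometric isomers: py trans, H2O cis; py cis, H2O cis (3 arrangements, 2 chiral); py trans, H2O trans; py cis, H2O trans.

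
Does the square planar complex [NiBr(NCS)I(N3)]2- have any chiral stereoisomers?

no

In a square planar complex each vertex has one trans partner and two cis neighbours.
The distinct arrangements are (3 in all): (Br/N3 trans, I/NCS trans); (Br/NCS trans, I/N3 trans); (Br/I trans, N3/NCS trans).
Each arrangement has an internal mirror plane or centre of symmetry, so none is chiral.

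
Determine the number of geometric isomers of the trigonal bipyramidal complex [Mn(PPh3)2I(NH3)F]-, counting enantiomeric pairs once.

A trigonal bipyramid has two axial and three equatorial sites, which are chemically inequivalent.
Placing the ligands in turn and identifying arrangements related by rotation or reflection leaves 7 distinct geometric isomers.

7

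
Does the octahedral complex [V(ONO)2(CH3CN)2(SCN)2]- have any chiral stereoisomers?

yes

In an octahedral complex each vertex has one trans partner and four cis neighbours.
Systematic placement gives 5 geometric isomers: ONO trans, CH3CN trans, SCN trans; ONO cis, CH3CN trans, SCN cis; ONO cis, CH3CN cis, SCN trans; ONO cis, CH3CN cis, SCN cis (chiral); ONO trans, CH3CN cis, SCN cis.
One of these lacks any improper symmetry element and so occurs as an enantiomeric pair, giving 5 + 1 = 6 stereoisomers in total.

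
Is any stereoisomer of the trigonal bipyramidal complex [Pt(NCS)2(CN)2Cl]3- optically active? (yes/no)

Placing the ligands in turn and identifying arrangements related by rotation or reflection leaves 5 distinct geometric isomers.
One of these lacks any improper symmetry element and so occurs as an enantiomeric pair, giving 5 + 1 = 6 stereoisomers in total.

yes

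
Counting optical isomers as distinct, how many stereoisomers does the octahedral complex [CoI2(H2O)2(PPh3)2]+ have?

6

There are 5 geometric isomers: I trans, H2O trans, PPh3 trans; I cis, H2O trans, PPh3 cis; I cis, H2O cis, PPh3 trans; I cis, H2O cis, PPh3 cis (chiral); I trans, H2O cis, PPh3 cis.
One of these lacks any improper symmetry element and so occurs as an enantiomeric pair, giving 5 + 1 = 6 stereoisomers in total.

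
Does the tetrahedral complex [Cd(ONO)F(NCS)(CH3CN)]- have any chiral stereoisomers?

In a tetrahedral complex all four positions are equivalent and every pair of ligands is adjacent — there is no cis/trans distinction.
Only one geometric arrangement is possible; it has no improper symmetry element, so it exists as a pair of enantiomers (2 stereoisomers).

yes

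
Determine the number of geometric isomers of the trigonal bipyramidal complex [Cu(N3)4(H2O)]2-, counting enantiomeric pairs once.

2

A trigonal bipyramid has two axial and three equatorial sites, which are chemically inequivalent.
Systematic placement gives 2 geometric isomers: H2O axial; H2O equatorial.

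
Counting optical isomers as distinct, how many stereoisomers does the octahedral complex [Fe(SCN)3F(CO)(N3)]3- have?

An octahedron has six vertices in three trans pairs; every non-trans pair is cis.
Systematic placement gives 4 geometric isomers: SCN mer (3 arrangements); SCN fac (chiral).
One of these lacks any improper symmetry element and so occurs as an enantiomeric pair, giving 4 + 1 = 5 stereoisomers in total.

5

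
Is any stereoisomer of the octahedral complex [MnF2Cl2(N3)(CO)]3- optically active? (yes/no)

There are 6 geometric isomers: F cis, Cl cis (3 arrangements, 2 chiral); F trans, Cl cis; F cis, Cl trans; F trans, Cl trans.
Of these, 2 lack any improper symmetry element and so occur as enantiomeric pairs, giving 6 + 2 = 8 stereoisomers in total.

yes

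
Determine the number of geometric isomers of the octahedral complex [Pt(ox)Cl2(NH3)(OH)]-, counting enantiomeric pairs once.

The six octahedral sites form three mutually perpendicular trans pairs.
Each ox is bidentate and must span two cis positions.
There are 4 geometric isomers: Cl trans; Cl cis (3 arrangements, 2 chiral).

4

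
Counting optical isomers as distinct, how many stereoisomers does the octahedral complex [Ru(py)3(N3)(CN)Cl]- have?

5

The six octahedral sites form three mutually perpendicular trans pairs.
Working through the distinct placements yields 4 geometric isomers: py mer (3 arrangements); py fac (chiral).
One of these lacks any improper symmetry element and so occurs as an enantiomeric pair, giving 4 + 1 = 5 stereoisomers in total.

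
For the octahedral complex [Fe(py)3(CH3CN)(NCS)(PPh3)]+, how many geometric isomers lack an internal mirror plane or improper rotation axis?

1

An octahedron has six vertices in three trans pairs; every non-trans pair is cis.
There are 4 geometric isomers: py mer (3 arrangements); py fac (chiral).
One of these lacks any improper symmetry element and so occurs as an enantiomeric pair, giving 4 + 1 = 5 stereoisomers in total.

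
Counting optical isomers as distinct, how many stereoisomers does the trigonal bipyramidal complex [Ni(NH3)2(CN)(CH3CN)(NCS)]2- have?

10

Placing the ligands in turn and identifying arrangements related by rotation or reflection leaves 7 distinct geometric isomers.
Of these, 3 lack any improper symmetry element and so occur as enantiomeric pairs, giving 7 + 3 = 10 stereoisomers in total.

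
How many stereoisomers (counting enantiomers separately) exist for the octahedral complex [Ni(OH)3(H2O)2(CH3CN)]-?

3

In an octahedral complex each vertex has one trans partner and four cis neighbours.
Systematic placement gives 3 geometric isomers: OH mer, H2O cis; OH mer, H2O trans; OH fac, H2O cis.
Each arrangement has an internal mirror plane or centre of symmetry, so none is chiral.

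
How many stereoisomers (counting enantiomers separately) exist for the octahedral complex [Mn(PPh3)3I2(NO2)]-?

An octahedron has six vertices in three trans pairs; every non-trans pair is cis.
There are 3 geometric isomers: PPh3 mer, I trans; PPh3 mer, I cis; PPh3 fac, I cis.
Each arrangement has an internal mirror plane or centre of symmetry, so none is chiral.

3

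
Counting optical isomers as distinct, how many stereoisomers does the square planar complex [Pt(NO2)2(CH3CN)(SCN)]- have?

A square has two trans pairs of vertices; adjacent vertices are cis.
There are 2 geometric isomers: NO2 cis; NO2 trans.
Each arrangement has an internal mirror plane or centre of symmetry, so none is chiral.

2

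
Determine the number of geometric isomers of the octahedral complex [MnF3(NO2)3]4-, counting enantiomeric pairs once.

An octahedron has six vertices in three trans pairs; every non-trans pair is cis.
There are 2 geometric isomers: F mer; F fac.

2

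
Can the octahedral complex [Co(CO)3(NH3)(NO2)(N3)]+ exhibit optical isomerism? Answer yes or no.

In an octahedral complex each vertex has one trans partner and four cis neighbours.
There are 4 geometric isomers: CO mer (3 arrangements); CO fac (chiral).
One of these lacks any improper symmetry element and so occurs as an enantiomeric pair, giving 4 + 1 = 5 stereoisomers in total.

yes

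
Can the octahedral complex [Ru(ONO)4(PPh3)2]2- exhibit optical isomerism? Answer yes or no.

There are 2 geometric isomers: PPh3 trans; PPh3 cis.
Each arrangement has an internal mirror plane or centre of symmetry, so none is chiral.

no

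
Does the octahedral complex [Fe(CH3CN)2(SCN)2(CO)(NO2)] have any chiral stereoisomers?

yes

The six octahedral sites form three mutually perpendicular trans pairs.
There are 6 geometric isomers: CH3CN trans, SCN trans; CH3CN trans, SCN cis; CH3CN cis, SCN trans; CH3CN cis, SCN cis (3 arrangements, 2 chiral).
Of these, 2 lack any improper symmetry element and so occur as enantiomeric pairs, giving 6 + 2 = 8 stereoisomers in total.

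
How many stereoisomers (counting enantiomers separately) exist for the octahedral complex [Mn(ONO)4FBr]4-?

2

An octahedron has six vertices in three trans pairs; every non-trans pair is cis.
Working through the distinct placements yields 2 geometric isomers: F and Br mutually trans; F and Br mutually cis.
Each arrangement has an internal mirror plane or centre of symmetry, so none is chiral.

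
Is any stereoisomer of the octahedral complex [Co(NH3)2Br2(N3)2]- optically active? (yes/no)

yes

The six octahedral sites form three mutually perpendicular trans pairs.
Systematic placement gives 5 geometric isomers: NH3 trans, Br trans, N3 trans; NH3 cis, Br trans, N3 cis; NH3 trans, Br cis, N3 cis; NH3 cis, Br cis, N3 cis (chiral); NH3 cis, Br cis, N3 trans.
One of these lacks any improper symmetry element and so occurs as an enantiomeric pair, giving 5 + 1 = 6 stereoisomers in total.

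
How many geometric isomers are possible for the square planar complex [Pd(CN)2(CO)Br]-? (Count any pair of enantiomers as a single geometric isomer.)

A square has two trans pairs of vertices; adjacent vertices are cis.
Systematic placement gives 2 geometric isomers: CN cis; CN trans.

2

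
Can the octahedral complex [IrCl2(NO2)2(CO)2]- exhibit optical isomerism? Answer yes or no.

yes

Systematic placement gives 5 geometric isomers: Cl trans, NO2 trans, CO trans; Cl cis, NO2 cis, CO trans; Cl cis, NO2 trans, CO cis; Cl cis, NO2 cis, CO cis (chiral); Cl trans, NO2 cis, CO cis.
One of these lacks any improper symmetry element and so occurs as an enantiomeric pair, giving 5 + 1 = 6 stereoisomers in total.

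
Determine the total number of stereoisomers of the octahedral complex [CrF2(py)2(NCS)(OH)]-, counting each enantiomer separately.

8

The six octahedral sites form three mutually perpendicular trans pairs.
The distinct arrangements are (6 in all): F trans, py trans; F trans, py cis; F cis, py trans; F cis, py cis (3 arrangements, 2 chiral).
Of these, 2 lack any improper symmetry element and so occur as enantiomeric pairs, giving 6 + 2 = 8 stereoisomers in total.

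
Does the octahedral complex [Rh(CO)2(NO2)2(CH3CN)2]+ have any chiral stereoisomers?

An octahedron has six vertices in three trans pairs; every non-trans pair is cis.
The distinct arrangements are (5 in all): CO trans, NO2 trans, CH3CN trans; CO cis, NO2 cis, CH3CN trans; CO cis, NO2 trans, CH3CN cis; CO cis, NO2 cis, CH3CN cis (chiral); CO trans, NO2 cis, CH3CN cis.
One of these lacks any improper symmetry element and so occurs as an enantiomeric pair, giving 5 + 1 = 6 stereoisomers in total.

yes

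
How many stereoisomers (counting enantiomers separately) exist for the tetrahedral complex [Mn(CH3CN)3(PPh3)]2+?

In a tetrahedral complex all four positions are equivalent and every pair of ligands is adjacent — there is no cis/trans distinction.
Only one geometric arrangement is possible.

1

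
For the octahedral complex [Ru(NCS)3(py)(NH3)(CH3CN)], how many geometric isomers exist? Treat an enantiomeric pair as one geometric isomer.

4

Working through the distinct placements yields 4 geometric isomers: NCS mer (3 arrangements); NCS fac (chiral).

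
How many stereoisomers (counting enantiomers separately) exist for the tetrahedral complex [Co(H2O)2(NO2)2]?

Only one geometric arrangement is possible.

1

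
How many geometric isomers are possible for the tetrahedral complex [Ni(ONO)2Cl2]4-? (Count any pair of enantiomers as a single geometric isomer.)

1

All four vertices of a tetrahedron are equivalent and mutually adjacent, so cis/trans isomerism cannot arise.
Only one geometric arrangement is possible.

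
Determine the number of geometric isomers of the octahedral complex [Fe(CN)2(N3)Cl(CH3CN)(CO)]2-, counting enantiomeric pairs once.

9

An octahedron has six vertices in three trans pairs; every non-trans pair is cis.
Systematic enumeration (placing each ligand type in turn and discarding arrangements equivalent by rotation or reflection) gives 9 geometric isomers.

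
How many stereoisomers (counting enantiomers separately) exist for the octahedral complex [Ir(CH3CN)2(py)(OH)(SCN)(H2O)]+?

Exhaustive case analysis gives 9 geometric isomers.
Of these, 6 lack any improper symmetry element and so occur as enantiomeric pairs, giving 9 + 6 = 15 stereoisomers in total.

15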